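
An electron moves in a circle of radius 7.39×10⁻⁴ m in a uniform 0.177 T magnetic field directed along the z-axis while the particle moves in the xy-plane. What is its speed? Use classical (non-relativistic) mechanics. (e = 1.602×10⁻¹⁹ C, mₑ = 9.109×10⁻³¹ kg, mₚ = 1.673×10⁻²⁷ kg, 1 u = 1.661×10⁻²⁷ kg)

From |q|vB = mv²/r, v = |q|Br/m.
v = (1.602×10⁻¹⁹)(0.177)(7.39×10⁻⁴)/9.109×10⁻³¹ ≈ 2.30×10⁷ m/s.

v ≈ 2.30×10⁷ m/s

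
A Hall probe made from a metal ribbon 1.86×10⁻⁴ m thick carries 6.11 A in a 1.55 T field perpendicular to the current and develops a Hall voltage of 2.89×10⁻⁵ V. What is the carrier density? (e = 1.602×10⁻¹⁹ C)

From V_H = IB/(n e t), n = IB/(V_H e t).
n = (6.11)(1.55)/((2.89×10⁻⁵)(1.602×10⁻¹⁹)(1.86×10⁻⁴)) ≈ 1.10×10²⁸ m⁻³.

n ≈ 1.10×10²⁸ m⁻³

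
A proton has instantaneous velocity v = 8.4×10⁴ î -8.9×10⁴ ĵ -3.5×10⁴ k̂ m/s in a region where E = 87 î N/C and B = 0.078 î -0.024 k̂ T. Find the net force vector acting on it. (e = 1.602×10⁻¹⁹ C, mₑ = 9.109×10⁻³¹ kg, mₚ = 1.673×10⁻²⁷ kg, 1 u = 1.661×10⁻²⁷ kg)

v×B = (2140, -714, 6940) N/C.
E + v×B = (2220, -714, 6940) N/C.
F = q(E + v×B) = (1.602×10⁻¹⁹ C)·(2220, -714, 6940) = (3.56×10⁻¹⁶, -1.14×10⁻¹⁶, 1.11×10⁻¹⁵) N.

F ≈ (3.56×10⁻¹⁶, -1.14×10⁻¹⁶, 1.11×10⁻¹⁵) N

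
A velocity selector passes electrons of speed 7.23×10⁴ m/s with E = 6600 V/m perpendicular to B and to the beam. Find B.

B = 0.0913 T

Balance of forces in the selector: qE = qvB ⇒ B = E/v.
B = 6600/7.23×10⁴ = 0.0913 T.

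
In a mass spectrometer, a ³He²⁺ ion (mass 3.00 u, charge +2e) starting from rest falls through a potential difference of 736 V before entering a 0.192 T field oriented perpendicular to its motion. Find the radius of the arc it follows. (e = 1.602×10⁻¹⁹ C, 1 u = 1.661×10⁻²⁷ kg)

r ≈ 0.0249 m

Acceleration: |q|V = ½mv² ⇒ v = √(2|q|V/m) = √(2·3.204×10⁻¹⁹·736/4.983×10⁻²⁷) ≈ 3.076×10⁵ m/s.
In the field: r = mv/(|q|B) = (4.983×10⁻²⁷)(3.076×10⁵)/((3.204×10⁻¹⁹)(0.192)) ≈ 0.0249 m.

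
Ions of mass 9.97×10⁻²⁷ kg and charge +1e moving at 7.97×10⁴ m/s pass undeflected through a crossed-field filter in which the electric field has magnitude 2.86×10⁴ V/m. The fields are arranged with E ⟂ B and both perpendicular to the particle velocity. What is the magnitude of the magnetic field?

B = 0.359 T

Balance of forces in the selector: qE = qvB ⇒ B = E/v.
B = 2.86×10⁴/7.97×10⁴ = 0.359 T.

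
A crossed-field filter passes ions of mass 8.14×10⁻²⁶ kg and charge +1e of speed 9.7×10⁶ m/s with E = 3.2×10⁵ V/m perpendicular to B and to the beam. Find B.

B = 0.033 T

Balance of forces in the selector: qE = qvB ⇒ B = E/v.
B = 3.2×10⁵/9.7×10⁶ = 0.033 T.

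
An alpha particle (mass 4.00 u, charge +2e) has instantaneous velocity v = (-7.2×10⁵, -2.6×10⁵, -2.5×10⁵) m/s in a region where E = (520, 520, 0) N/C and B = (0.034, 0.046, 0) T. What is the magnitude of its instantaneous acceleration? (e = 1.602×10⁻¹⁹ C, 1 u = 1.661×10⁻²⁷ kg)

v×B = (1.15×10⁴, -8500, -2.43×10⁴) N/C.
E + v×B = (1.20×10⁴, -7980, -2.43×10⁴) N/C.
F = q(E + v×B) = (3.204×10⁻¹⁹ C)·(1.20×10⁴, -7980, -2.43×10⁴) = (3.85×10⁻¹⁵, -2.56×10⁻¹⁵, -7.78×10⁻¹⁵) N.
|a| = |F|/m = 9.049×10⁻¹⁵/6.644×10⁻²⁷ ≈ 1.36×10¹² m/s².

|a| ≈ 1.36×10¹² m/s²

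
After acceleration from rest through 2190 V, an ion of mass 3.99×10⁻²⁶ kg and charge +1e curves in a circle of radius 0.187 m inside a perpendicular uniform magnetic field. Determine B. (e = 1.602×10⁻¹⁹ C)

B ≈ 0.177 T

v = √(2|q|V/m) = √(2·1.602×10⁻¹⁹·2190/3.99×10⁻²⁶) ≈ 1.326×10⁵ m/s.
B = mv/(|q|r) = (3.99×10⁻²⁶)(1.326×10⁵)/((1.602×10⁻¹⁹)(0.187)) ≈ 0.177 T.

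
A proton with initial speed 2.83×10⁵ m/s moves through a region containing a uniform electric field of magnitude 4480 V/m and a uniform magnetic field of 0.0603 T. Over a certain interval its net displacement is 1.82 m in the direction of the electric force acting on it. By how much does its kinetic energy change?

ΔKE ≈ 1.31×10⁻¹⁵ J

The magnetic force is always ⟂ v and does no work; only the electric force changes KE.
ΔKE = F_E · d = |q|E d = (1.602×10⁻¹⁹)(4480)(1.82) ≈ 1.31×10⁻¹⁵ J.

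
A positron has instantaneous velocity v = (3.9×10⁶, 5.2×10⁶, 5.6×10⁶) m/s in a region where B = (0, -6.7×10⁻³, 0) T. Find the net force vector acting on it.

v×B = (3.75×10⁴, 0, -2.61×10⁴) N/C.
F = q v×B = (1.602×10⁻¹⁹ C)·(3.75×10⁴, 0, -2.61×10⁴) = (6.01×10⁻¹⁵, 0, -4.19×10⁻¹⁵) N.

F ≈ (6.01×10⁻¹⁵, 0, -4.19×10⁻¹⁵) N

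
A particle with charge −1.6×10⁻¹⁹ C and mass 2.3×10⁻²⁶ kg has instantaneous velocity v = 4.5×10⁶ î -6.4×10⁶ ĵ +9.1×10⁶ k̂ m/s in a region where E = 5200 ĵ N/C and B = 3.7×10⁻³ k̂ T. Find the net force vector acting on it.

v×B = (-2.37×10⁴, -1.66×10⁴, 0) N/C.
E + v×B = (-2.37×10⁴, -1.14×10⁴, 0) N/C.
F = q(E + v×B) = (−1.6×10⁻¹⁹ C)·(-2.37×10⁴, -1.14×10⁴, 0) = (3.79×10⁻¹⁵, 1.83×10⁻¹⁵, 0) N.

F ≈ (3.79×10⁻¹⁵, 1.83×10⁻¹⁵, 0) N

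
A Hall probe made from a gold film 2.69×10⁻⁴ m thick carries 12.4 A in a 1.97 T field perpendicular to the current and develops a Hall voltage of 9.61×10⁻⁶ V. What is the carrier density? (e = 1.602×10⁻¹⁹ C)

From V_H = IB/(n e t), n = IB/(V_H e t).
n = (12.4)(1.97)/((9.61×10⁻⁶)(1.602×10⁻¹⁹)(2.69×10⁻⁴)) ≈ 5.90×10²⁸ m⁻³.

n ≈ 5.90×10²⁸ m⁻³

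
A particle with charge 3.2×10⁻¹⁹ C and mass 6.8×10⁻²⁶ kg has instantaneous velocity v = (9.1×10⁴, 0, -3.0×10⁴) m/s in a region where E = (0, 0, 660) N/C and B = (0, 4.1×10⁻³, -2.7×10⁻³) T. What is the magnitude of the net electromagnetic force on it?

v×B = (123, 246, 373) N/C.
E + v×B = (123, 246, 1030) N/C.
F = q(E + v×B) = (3.2×10⁻¹⁹ C)·(123, 246, 1030) = (3.94×10⁻¹⁷, 7.86×10⁻¹⁷, 3.31×10⁻¹⁶) N.
|F| = 3.42×10⁻¹⁶ N.

|F| ≈ 3.42×10⁻¹⁶ N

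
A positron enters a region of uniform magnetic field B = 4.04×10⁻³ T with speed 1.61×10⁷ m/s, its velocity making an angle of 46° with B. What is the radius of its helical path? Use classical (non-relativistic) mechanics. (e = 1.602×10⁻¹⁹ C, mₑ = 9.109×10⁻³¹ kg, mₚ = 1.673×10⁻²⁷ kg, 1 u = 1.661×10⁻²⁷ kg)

v⊥ = v sinθ = 1.61×10⁷·sin46° ≈ 1.158×10⁷ m/s.
r = m v⊥/(|q|B) = (9.109×10⁻³¹)(1.158×10⁷)/((1.602×10⁻¹⁹)(4.04×10⁻³)) ≈ 0.0163 m.

r ≈ 0.0163 m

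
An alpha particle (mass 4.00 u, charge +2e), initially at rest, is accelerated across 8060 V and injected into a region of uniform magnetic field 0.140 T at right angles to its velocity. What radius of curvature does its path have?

r ≈ 0.131 m

Acceleration: |q|V = ½mv² ⇒ v = √(2|q|V/m) = √(2·3.204×10⁻¹⁹·8060/6.644×10⁻²⁷) ≈ 8.817×10⁵ m/s.
In the field: r = mv/(|q|B) = (6.644×10⁻²⁷)(8.817×10⁵)/((3.204×10⁻¹⁹)(0.140)) ≈ 0.131 m.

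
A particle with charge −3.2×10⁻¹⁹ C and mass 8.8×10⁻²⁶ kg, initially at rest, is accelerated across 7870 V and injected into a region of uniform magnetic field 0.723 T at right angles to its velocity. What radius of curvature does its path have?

Acceleration: |q|V = ½mv² ⇒ v = √(2|q|V/m) = √(2·3.2×10⁻¹⁹·7870/8.8×10⁻²⁶) ≈ 2.392×10⁵ m/s.
In the field: r = mv/(|q|B) = (8.8×10⁻²⁶)(2.392×10⁵)/((3.2×10⁻¹⁹)(0.723)) ≈ 0.0910 m.

r ≈ 0.0910 m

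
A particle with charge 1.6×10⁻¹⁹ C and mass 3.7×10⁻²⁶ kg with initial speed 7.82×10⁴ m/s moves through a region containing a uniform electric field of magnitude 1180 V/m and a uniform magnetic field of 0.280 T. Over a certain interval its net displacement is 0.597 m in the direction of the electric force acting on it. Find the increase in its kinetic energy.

The magnetic force is always ⟂ v and does no work; only the electric force changes KE.
ΔKE = F_E · d = |q|E d = (1.6×10⁻¹⁹)(1180)(0.597) ≈ 1.13×10⁻¹⁶ J.

ΔKE ≈ 1.13×10⁻¹⁶ J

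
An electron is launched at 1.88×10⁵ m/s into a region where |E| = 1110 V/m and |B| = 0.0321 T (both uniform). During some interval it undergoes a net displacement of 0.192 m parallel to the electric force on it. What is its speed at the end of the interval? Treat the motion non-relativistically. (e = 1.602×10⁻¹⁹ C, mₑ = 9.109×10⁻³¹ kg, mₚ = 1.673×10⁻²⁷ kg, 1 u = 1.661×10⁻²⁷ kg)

v_f ≈ 8.66×10⁶ m/s

B does no work; ΔKE = |q|E d.
½mv_f² = ½mv₀² + |q|Ed = ½(9.109×10⁻³¹)(1.88×10⁵)² + (1.602×10⁻¹⁹)(1110)(0.192) ≈ 1.610×10⁻²⁰ J + 3.414×10⁻¹⁷ J ≈ 3.416×10⁻¹⁷ J.
v_f = √(2·3.416×10⁻¹⁷/9.109×10⁻³¹) ≈ 8.66×10⁶ m/s.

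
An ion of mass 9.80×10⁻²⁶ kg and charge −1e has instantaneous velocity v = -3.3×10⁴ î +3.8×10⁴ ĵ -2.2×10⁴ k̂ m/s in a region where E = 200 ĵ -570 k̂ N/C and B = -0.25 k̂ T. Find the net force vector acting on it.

F ≈ (1.52×10⁻¹⁵, 1.29×10⁻¹⁵, 9.13×10⁻¹⁷) N

v×B = (-9500, -8250, 0) N/C.
E + v×B = (-9500, -8050, -570) N/C.
F = q(E + v×B) = (−1.602×10⁻¹⁹ C)·(-9500, -8050, -570) = (1.52×10⁻¹⁵, 1.29×10⁻¹⁵, 9.13×10⁻¹⁷) N.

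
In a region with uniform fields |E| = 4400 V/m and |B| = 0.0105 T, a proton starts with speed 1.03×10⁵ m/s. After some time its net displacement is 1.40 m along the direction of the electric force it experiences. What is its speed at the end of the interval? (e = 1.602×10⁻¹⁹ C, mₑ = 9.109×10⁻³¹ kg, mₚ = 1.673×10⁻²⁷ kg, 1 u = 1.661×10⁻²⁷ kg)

B does no work; ΔKE = |q|E d.
½mv_f² = ½mv₀² + |q|Ed = ½(1.673×10⁻²⁷)(1.03×10⁵)² + (1.602×10⁻¹⁹)(4400)(1.40) ≈ 8.874×10⁻¹⁸ J + 9.868×10⁻¹⁶ J ≈ 9.957×10⁻¹⁶ J.
v_f = √(2·9.957×10⁻¹⁶/1.673×10⁻²⁷) ≈ 1.09×10⁶ m/s.

v_f ≈ 1.09×10⁶ m/s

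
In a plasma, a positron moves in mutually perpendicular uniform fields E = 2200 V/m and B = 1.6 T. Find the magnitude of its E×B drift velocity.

v_d ≈ 1400 m/s

In crossed fields the guiding centre drifts at v_d = |E×B|/B² = E/B, independent of charge and mass.
v_d = 2200/1.6 = 1400 m/s.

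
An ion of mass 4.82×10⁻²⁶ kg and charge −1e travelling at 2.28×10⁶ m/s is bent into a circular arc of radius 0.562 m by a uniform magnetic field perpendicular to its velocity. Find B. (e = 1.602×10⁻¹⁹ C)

From |q|vB = mv²/r, B = mv/(|q|r).
B = (4.82×10⁻²⁶)(2.28×10⁶)/((1.602×10⁻¹⁹)(0.562)) ≈ 1.22 T.

B ≈ 1.22 T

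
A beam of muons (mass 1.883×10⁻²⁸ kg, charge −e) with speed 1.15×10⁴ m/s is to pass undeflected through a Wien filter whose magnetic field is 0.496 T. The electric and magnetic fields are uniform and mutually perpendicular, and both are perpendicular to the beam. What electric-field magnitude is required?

For straight-line motion qE = qvB, so E = vB.
E = 1.15×10⁴ × 0.496 = 5700 V/m.

E = 5700 V/m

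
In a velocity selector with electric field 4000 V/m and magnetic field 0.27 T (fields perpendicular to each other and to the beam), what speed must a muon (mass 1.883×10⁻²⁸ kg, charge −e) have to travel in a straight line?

Zero net Lorentz force requires |qE| = |q v×B|, i.e. E = vB.
v = E/B = 4000/0.27 = 1.5×10⁴ m/s.

v = 1.5×10⁴ m/s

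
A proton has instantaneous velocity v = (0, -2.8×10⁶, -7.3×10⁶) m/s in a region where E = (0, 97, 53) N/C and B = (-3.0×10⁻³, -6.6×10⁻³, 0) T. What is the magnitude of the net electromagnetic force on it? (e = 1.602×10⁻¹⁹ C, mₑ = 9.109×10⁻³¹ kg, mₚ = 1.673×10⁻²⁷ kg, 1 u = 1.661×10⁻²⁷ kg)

v×B = (-4.82×10⁴, 2.19×10⁴, -8400) N/C.
E + v×B = (-4.82×10⁴, 2.20×10⁴, -8350) N/C.
F = q(E + v×B) = (1.602×10⁻¹⁹ C)·(-4.82×10⁴, 2.20×10⁴, -8350) = (-7.72×10⁻¹⁵, 3.52×10⁻¹⁵, -1.34×10⁻¹⁵) N.
|F| = 8.59×10⁻¹⁵ N.

|F| ≈ 8.59×10⁻¹⁵ N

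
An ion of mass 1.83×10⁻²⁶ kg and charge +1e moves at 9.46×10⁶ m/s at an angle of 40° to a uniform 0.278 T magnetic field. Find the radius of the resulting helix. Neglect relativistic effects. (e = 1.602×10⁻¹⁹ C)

v⊥ = v sinθ = 9.46×10⁶·sin40° ≈ 6.081×10⁶ m/s.
r = m v⊥/(|q|B) = (1.83×10⁻²⁶)(6.081×10⁶)/((1.602×10⁻¹⁹)(0.278)) ≈ 2.50 m.

r ≈ 2.50 m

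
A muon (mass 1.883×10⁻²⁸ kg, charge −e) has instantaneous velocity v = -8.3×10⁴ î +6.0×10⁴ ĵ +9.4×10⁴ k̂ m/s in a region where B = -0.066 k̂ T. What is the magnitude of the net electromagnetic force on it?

|F| ≈ 1.08×10⁻¹⁵ N

v×B = (-3960, -5480, 0) N/C.
F = q v×B = (−1.602×10⁻¹⁹ C)·(-3960, -5480, 0) = (6.34×10⁻¹⁶, 8.78×10⁻¹⁶, 0) N.
|F| = 1.08×10⁻¹⁵ N.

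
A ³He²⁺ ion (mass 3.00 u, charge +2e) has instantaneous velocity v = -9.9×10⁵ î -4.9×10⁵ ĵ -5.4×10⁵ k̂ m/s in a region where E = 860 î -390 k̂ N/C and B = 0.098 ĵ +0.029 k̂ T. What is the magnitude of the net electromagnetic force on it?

|F| ≈ 3.49×10⁻¹⁴ N

v×B = (3.87×10⁴, 2.87×10⁴, -9.70×10⁴) N/C.
E + v×B = (3.96×10⁴, 2.87×10⁴, -9.74×10⁴) N/C.
F = q(E + v×B) = (3.204×10⁻¹⁹ C)·(3.96×10⁴, 2.87×10⁴, -9.74×10⁴) = (1.27×10⁻¹⁴, 9.20×10⁻¹⁵, -3.12×10⁻¹⁴) N.
|F| = 3.49×10⁻¹⁴ N.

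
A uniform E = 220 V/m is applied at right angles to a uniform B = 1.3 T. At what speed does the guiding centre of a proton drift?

The E×B drift speed is v_d = E/B.
v_d = 220/1.3 = 170 m/s.

v_d ≈ 170 m/s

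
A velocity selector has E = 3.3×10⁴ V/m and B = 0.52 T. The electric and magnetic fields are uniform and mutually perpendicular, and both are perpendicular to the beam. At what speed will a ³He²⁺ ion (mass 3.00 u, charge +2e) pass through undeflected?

v = 6.3×10⁴ m/s

For undeflected motion the electric and magnetic forces balance: qE = qvB.
v = E/B = 3.3×10⁴/0.52 = 6.3×10⁴ m/s.
The result is independent of the particle's charge and mass.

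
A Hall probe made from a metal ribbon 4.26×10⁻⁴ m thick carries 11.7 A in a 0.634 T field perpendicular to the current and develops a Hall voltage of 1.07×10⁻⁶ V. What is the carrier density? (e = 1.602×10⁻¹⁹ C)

From V_H = IB/(n e t), n = IB/(V_H e t).
n = (11.7)(0.634)/((1.07×10⁻⁶)(1.602×10⁻¹⁹)(4.26×10⁻⁴)) ≈ 1.02×10²⁹ m⁻³.

n ≈ 1.02×10²⁹ m⁻³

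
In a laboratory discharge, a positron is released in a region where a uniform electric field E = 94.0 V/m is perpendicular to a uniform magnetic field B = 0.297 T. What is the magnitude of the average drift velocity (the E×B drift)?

The E×B drift speed is v_d = E/B.
v_d = 94.0/0.297 = 316 m/s.

v_d ≈ 316 m/s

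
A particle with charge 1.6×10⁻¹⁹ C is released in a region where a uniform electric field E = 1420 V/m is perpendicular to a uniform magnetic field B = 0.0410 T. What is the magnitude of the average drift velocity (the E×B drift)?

v_d ≈ 3.46×10⁴ m/s

The E×B drift speed is v_d = E/B.
v_d = 1420/0.0410 = 3.46×10⁴ m/s.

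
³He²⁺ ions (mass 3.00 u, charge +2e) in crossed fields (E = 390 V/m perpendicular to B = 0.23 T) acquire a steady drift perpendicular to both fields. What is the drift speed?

v_d ≈ 1700 m/s

In crossed fields the guiding centre drifts at v_d = |E×B|/B² = E/B, independent of charge and mass.
v_d = 390/0.23 = 1700 m/s.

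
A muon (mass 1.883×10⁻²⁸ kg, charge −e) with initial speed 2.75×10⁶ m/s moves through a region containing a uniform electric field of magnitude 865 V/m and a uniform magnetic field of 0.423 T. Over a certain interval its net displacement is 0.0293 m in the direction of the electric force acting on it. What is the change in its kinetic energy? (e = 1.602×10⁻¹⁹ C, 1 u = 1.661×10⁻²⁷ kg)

ΔKE ≈ 4.06×10⁻¹⁸ J

The magnetic force is always ⟂ v and does no work; only the electric force changes KE.
ΔKE = F_E · d = |q|E d = (1.602×10⁻¹⁹)(865)(0.0293) ≈ 4.06×10⁻¹⁸ J.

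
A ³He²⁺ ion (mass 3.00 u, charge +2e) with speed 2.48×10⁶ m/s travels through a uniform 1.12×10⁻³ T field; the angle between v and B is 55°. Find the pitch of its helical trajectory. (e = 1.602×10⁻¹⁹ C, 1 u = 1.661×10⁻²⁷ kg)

v∥ = v cosθ = 2.48×10⁶·cos55° ≈ 1.422×10⁶ m/s.
T = 2πm/(|q|B) = 2π(4.983×10⁻²⁷)/((3.204×10⁻¹⁹)(1.12×10⁻³)) ≈ 8.725×10⁻⁵ s.
pitch = v∥ T = (1.422×10⁶)(8.725×10⁻⁵) ≈ 124 m.

p ≈ 124 m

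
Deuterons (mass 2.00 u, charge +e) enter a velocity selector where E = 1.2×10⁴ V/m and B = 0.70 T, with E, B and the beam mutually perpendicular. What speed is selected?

For undeflected motion the electric and magnetic forces balance: qE = qvB.
v = E/B = 1.2×10⁴/0.70 = 1.7×10⁴ m/s.

v = 1.7×10⁴ m/s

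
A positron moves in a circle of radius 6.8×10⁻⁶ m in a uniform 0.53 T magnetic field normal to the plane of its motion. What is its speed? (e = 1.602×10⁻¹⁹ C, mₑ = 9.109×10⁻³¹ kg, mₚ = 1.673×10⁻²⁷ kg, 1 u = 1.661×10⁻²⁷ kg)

From |q|vB = mv²/r, v = |q|Br/m.
v = (1.602×10⁻¹⁹)(0.53)(6.8×10⁻⁶)/9.109×10⁻³¹ ≈ 6.3×10⁵ m/s.

v ≈ 6.3×10⁵ m/s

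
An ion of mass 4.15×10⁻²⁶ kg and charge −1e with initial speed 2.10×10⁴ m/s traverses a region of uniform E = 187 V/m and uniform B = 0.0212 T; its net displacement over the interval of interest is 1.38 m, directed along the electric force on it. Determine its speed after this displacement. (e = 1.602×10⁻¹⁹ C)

v_f ≈ 4.93×10⁴ m/s

B does no work; ΔKE = |q|E d.
½mv_f² = ½mv₀² + |q|Ed = ½(4.15×10⁻²⁶)(2.10×10⁴)² + (1.602×10⁻¹⁹)(187)(1.38) ≈ 9.151×10⁻¹⁸ J + 4.134×10⁻¹⁷ J ≈ 5.049×10⁻¹⁷ J.
v_f = √(2·5.049×10⁻¹⁷/4.15×10⁻²⁶) ≈ 4.93×10⁴ m/s.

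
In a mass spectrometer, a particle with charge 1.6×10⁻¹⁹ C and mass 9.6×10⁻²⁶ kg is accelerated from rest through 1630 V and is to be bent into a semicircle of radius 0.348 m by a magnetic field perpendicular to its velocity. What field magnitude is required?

B ≈ 0.127 T

v = √(2|q|V/m) = √(2·1.6×10⁻¹⁹·1630/9.6×10⁻²⁶) ≈ 7.371×10⁴ m/s.
B = mv/(|q|r) = (9.6×10⁻²⁶)(7.371×10⁴)/((1.6×10⁻¹⁹)(0.348)) ≈ 0.127 T.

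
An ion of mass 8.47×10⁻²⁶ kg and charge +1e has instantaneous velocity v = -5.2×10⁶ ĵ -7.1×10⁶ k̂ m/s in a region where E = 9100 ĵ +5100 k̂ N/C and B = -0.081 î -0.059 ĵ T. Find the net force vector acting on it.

F ≈ (-6.71×10⁻¹⁴, 9.36×10⁻¹⁴, -6.67×10⁻¹⁴) N

v×B = (-4.19×10⁵, 5.75×10⁵, -4.21×10⁵) N/C.
E + v×B = (-4.19×10⁵, 5.84×10⁵, -4.16×10⁵) N/C.
F = q(E + v×B) = (1.602×10⁻¹⁹ C)·(-4.19×10⁵, 5.84×10⁵, -4.16×10⁵) = (-6.71×10⁻¹⁴, 9.36×10⁻¹⁴, -6.67×10⁻¹⁴) N.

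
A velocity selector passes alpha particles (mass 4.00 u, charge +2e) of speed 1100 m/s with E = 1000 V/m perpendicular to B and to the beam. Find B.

B = 0.91 T

Balance of forces in the selector: qE = qvB ⇒ B = E/v.
B = 1000/1100 = 0.91 T.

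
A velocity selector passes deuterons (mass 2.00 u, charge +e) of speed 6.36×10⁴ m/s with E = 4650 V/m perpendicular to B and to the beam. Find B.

B = 0.0731 T

Balance of forces in the selector: qE = qvB ⇒ B = E/v.
B = 4650/6.36×10⁴ = 0.0731 T.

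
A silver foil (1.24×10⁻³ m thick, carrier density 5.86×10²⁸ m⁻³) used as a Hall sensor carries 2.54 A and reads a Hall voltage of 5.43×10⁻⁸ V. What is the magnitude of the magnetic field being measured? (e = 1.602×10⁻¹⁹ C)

B ≈ 0.249 T

From V_H = IB/(n e t), B = V_H n e t / I.
B = (5.43×10⁻⁸)(5.86×10²⁸)(1.602×10⁻¹⁹)(1.24×10⁻³)/2.54 ≈ 0.249 T.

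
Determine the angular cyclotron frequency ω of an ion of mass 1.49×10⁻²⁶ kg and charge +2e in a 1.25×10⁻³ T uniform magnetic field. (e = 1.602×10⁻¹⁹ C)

ω = |q|B/m.
ω = (3.204×10⁻¹⁹)(1.25×10⁻³)/1.49×10⁻²⁶ ≈ 2.69×10⁴ rad/s.

ω ≈ 2.69×10⁴ rad/s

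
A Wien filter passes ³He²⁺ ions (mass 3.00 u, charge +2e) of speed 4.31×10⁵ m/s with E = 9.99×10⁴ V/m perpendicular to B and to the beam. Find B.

B = 0.232 T

Balance of forces in the selector: qE = qvB ⇒ B = E/v.
B = 9.99×10⁴/4.31×10⁵ = 0.232 T.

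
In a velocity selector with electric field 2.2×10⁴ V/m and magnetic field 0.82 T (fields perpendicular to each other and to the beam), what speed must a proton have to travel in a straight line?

v = 2.7×10⁴ m/s

For undeflected motion the electric and magnetic forces balance: qE = qvB.
v = E/B = 2.2×10⁴/0.82 = 2.7×10⁴ m/s.
The result is independent of the particle's charge and mass.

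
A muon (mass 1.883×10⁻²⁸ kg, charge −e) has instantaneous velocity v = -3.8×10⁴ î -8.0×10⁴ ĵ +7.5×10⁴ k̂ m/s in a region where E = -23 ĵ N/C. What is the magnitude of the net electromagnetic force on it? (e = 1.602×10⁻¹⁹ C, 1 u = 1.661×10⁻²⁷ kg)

Only an electric field acts, so F = qE = (−1.602×10⁻¹⁹ C)·(0, -23.0, 0) = (0, 3.68×10⁻¹⁸, 0) N.
|F| = 3.68×10⁻¹⁸ N.

|F| ≈ 3.68×10⁻¹⁸ N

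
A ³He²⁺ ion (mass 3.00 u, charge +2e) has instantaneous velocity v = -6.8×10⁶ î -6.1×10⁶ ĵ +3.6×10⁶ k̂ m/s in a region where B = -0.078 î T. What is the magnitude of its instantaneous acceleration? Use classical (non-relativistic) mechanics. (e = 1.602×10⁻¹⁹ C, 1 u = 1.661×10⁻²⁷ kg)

|a| ≈ 3.55×10¹³ m/s²

v×B = (0, -2.81×10⁵, -4.76×10⁵) N/C.
F = q v×B = (3.204×10⁻¹⁹ C)·(0, -2.81×10⁵, -4.76×10⁵) = (0, -9.00×10⁻¹⁴, -1.52×10⁻¹³) N.
|a| = |F|/m = 1.770×10⁻¹³/4.983×10⁻²⁷ ≈ 3.55×10¹³ m/s².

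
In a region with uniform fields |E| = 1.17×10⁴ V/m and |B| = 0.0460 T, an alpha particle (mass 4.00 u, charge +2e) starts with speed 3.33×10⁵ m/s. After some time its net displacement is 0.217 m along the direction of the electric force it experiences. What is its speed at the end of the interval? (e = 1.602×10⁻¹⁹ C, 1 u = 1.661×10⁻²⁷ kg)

v_f ≈ 5.96×10⁵ m/s

B does no work; ΔKE = |q|E d.
½mv_f² = ½mv₀² + |q|Ed = ½(6.644×10⁻²⁷)(3.33×10⁵)² + (3.204×10⁻¹⁹)(1.17×10⁴)(0.217) ≈ 3.684×10⁻¹⁶ J + 8.135×10⁻¹⁶ J ≈ 1.182×10⁻¹⁵ J.
v_f = √(2·1.182×10⁻¹⁵/6.644×10⁻²⁷) ≈ 5.96×10⁵ m/s.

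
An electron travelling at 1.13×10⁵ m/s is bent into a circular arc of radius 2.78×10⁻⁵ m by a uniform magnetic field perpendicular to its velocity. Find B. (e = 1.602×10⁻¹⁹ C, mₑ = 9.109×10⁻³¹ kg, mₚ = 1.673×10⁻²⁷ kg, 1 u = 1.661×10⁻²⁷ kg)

B ≈ 0.0231 T

From |q|vB = mv²/r, B = mv/(|q|r).
B = (9.109×10⁻³¹)(1.13×10⁵)/((1.602×10⁻¹⁹)(2.78×10⁻⁵)) ≈ 0.0231 T.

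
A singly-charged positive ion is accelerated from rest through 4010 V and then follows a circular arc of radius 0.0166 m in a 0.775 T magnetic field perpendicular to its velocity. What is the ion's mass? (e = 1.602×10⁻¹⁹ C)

Combine |q|V = ½mv² and r = mv/(|q|B): eliminate v to get m = qB²r²/(2V).
m = (1.602×10⁻¹⁹)(0.775)²(0.0166)²/(2·4010) ≈ 3.31×10⁻²⁷ kg.

m ≈ 3.31×10⁻²⁷ kg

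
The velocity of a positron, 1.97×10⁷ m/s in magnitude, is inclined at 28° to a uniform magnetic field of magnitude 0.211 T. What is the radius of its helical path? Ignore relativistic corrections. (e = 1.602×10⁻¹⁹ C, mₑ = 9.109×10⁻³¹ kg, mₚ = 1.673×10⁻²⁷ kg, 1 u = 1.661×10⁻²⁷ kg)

v⊥ = v sinθ = 1.97×10⁷·sin28° ≈ 9.249×10⁶ m/s.
r = m v⊥/(|q|B) = (9.109×10⁻³¹)(9.249×10⁶)/((1.602×10⁻¹⁹)(0.211)) ≈ 2.49×10⁻⁴ m.

r ≈ 2.49×10⁻⁴ m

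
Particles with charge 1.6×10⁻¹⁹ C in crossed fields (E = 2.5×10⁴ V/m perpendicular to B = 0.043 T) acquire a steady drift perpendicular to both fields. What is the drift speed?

v_d ≈ 5.8×10⁵ m/s

In crossed fields the guiding centre drifts at v_d = |E×B|/B² = E/B, independent of charge and mass.
v_d = 2.5×10⁴/0.043 = 5.8×10⁵ m/s.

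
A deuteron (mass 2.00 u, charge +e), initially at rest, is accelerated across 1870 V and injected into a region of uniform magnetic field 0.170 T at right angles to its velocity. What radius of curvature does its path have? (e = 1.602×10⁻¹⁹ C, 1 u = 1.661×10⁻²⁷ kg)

r ≈ 0.0518 m

Acceleration: |q|V = ½mv² ⇒ v = √(2|q|V/m) = √(2·1.602×10⁻¹⁹·1870/3.322×10⁻²⁷) ≈ 4.247×10⁵ m/s.
In the field: r = mv/(|q|B) = (3.322×10⁻²⁷)(4.247×10⁵)/((1.602×10⁻¹⁹)(0.170)) ≈ 0.0518 m.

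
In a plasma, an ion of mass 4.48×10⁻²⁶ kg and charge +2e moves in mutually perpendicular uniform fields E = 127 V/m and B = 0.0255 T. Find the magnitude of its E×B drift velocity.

v_d ≈ 4980 m/s

The steady drift has the magnetic force balancing the electric force, so v_d = E/B.
v_d = 127/0.0255 = 4980 m/s.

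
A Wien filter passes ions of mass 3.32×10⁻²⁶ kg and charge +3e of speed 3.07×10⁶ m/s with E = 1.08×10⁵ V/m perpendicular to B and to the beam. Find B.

Balance of forces in the selector: qE = qvB ⇒ B = E/v.
B = 1.08×10⁵/3.07×10⁶ = 0.0352 T.

B = 0.0352 T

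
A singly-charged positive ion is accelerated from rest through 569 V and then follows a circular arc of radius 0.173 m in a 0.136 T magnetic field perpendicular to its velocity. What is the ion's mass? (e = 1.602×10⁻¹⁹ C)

Combine |q|V = ½mv² and r = mv/(|q|B): eliminate v to get m = qB²r²/(2V).
m = (1.602×10⁻¹⁹)(0.136)²(0.173)²/(2·569) ≈ 7.79×10⁻²⁶ kg.

m ≈ 7.79×10⁻²⁶ kg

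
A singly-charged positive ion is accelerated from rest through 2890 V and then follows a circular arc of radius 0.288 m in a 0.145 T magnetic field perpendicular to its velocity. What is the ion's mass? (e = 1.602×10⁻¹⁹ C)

m ≈ 4.83×10⁻²⁶ kg

Combine |q|V = ½mv² and r = mv/(|q|B): eliminate v to get m = qB²r²/(2V).
m = (1.602×10⁻¹⁹)(0.145)²(0.288)²/(2·2890) ≈ 4.83×10⁻²⁶ kg.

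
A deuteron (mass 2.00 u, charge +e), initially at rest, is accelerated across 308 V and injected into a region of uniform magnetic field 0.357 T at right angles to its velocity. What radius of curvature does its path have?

r ≈ 0.0100 m

Acceleration: |q|V = ½mv² ⇒ v = √(2|q|V/m) = √(2·1.602×10⁻¹⁹·308/3.322×10⁻²⁷) ≈ 1.724×10⁵ m/s.
In the field: r = mv/(|q|B) = (3.322×10⁻²⁷)(1.724×10⁵)/((1.602×10⁻¹⁹)(0.357)) ≈ 0.0100 m.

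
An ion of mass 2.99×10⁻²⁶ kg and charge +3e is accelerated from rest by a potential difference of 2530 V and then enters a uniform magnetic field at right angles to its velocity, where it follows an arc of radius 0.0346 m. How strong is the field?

v = √(2|q|V/m) = √(2·4.806×10⁻¹⁹·2530/2.99×10⁻²⁶) ≈ 2.852×10⁵ m/s.
B = mv/(|q|r) = (2.99×10⁻²⁶)(2.852×10⁵)/((4.806×10⁻¹⁹)(0.0346)) ≈ 0.513 T.

B ≈ 0.513 T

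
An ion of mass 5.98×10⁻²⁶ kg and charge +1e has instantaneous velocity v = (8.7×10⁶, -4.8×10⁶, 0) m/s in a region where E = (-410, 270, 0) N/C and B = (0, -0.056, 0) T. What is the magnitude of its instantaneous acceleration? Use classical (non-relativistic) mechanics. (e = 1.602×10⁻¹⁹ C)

|a| ≈ 1.31×10¹² m/s²

v×B = (0, 0, -4.87×10⁵) N/C.
E + v×B = (-410, 270, -4.87×10⁵) N/C.
F = q(E + v×B) = (1.602×10⁻¹⁹ C)·(-410, 270, -4.87×10⁵) = (-6.57×10⁻¹⁷, 4.33×10⁻¹⁷, -7.80×10⁻¹⁴) N.
|a| = |F|/m = 7.805×10⁻¹⁴/5.98×10⁻²⁶ ≈ 1.31×10¹² m/s².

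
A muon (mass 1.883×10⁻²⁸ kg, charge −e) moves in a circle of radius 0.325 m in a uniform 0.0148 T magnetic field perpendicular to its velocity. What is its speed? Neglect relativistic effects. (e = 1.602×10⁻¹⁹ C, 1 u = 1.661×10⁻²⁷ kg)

v ≈ 4.09×10⁶ m/s

From |q|vB = mv²/r, v = |q|Br/m.
v = (1.602×10⁻¹⁹)(0.0148)(0.325)/1.883×10⁻²⁸ ≈ 4.09×10⁶ m/s.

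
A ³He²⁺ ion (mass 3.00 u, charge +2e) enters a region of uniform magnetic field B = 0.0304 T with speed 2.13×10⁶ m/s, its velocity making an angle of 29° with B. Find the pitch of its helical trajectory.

p ≈ 5.99 m

v∥ = v cosθ = 2.13×10⁶·cos29° ≈ 1.863×10⁶ m/s.
T = 2πm/(|q|B) = 2π(4.983×10⁻²⁷)/((3.204×10⁻¹⁹)(0.0304)) ≈ 3.214×10⁻⁶ s.
pitch = v∥ T = (1.863×10⁶)(3.214×10⁻⁶) ≈ 5.99 m.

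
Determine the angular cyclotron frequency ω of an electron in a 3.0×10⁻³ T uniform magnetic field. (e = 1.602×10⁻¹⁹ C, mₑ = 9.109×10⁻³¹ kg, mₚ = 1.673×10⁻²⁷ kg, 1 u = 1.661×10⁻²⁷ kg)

ω ≈ 5.3×10⁸ rad/s

ω = |q|B/m.
ω = (1.602×10⁻¹⁹)(3.0×10⁻³)/9.109×10⁻³¹ ≈ 5.3×10⁸ rad/s.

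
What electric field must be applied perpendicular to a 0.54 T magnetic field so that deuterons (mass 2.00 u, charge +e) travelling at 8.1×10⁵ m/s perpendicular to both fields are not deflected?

E = 4.4×10⁵ V/m

For straight-line motion qE = qvB, so E = vB.
E = 8.1×10⁵ × 0.54 = 4.4×10⁵ V/m.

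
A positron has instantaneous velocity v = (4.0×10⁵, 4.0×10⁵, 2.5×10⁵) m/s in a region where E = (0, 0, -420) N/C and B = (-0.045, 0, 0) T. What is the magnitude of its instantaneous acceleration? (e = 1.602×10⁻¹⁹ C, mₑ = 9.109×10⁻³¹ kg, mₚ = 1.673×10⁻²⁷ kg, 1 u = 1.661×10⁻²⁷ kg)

v×B = (0, -1.12×10⁴, 1.80×10⁴) N/C.
E + v×B = (0, -1.12×10⁴, 1.76×10⁴) N/C.
F = q(E + v×B) = (1.602×10⁻¹⁹ C)·(0, -1.12×10⁴, 1.76×10⁴) = (0, -1.80×10⁻¹⁵, 2.82×10⁻¹⁵) N.
|a| = |F|/m = 3.344×10⁻¹⁵/9.109×10⁻³¹ ≈ 3.67×10¹⁵ m/s².

|a| ≈ 3.67×10¹⁵ m/s²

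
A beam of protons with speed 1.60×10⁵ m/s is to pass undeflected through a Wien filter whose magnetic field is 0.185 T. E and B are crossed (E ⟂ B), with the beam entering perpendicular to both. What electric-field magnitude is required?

For straight-line motion qE = qvB, so E = vB.
E = 1.60×10⁵ × 0.185 = 2.96×10⁴ V/m.

E = 2.96×10⁴ V/m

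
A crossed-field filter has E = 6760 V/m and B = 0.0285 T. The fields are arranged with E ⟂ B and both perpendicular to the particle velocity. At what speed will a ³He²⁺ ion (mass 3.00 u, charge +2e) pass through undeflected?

Straight-line motion ⇒ electric and magnetic forces cancel, so E = vB.
v = E/B = 6760/0.0285 = 2.37×10⁵ m/s.

v = 2.37×10⁵ m/s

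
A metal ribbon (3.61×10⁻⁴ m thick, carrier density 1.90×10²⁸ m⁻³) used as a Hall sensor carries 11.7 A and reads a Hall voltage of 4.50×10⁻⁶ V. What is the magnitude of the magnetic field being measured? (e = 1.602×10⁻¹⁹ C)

B ≈ 0.423 T

From V_H = IB/(n e t), B = V_H n e t / I.
B = (4.50×10⁻⁶)(1.90×10²⁸)(1.602×10⁻¹⁹)(3.61×10⁻⁴)/11.7 ≈ 0.423 T.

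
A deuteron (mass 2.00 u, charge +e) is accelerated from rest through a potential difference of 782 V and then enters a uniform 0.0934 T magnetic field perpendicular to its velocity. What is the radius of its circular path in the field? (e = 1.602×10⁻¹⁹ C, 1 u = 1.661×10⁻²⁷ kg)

Acceleration: |q|V = ½mv² ⇒ v = √(2|q|V/m) = √(2·1.602×10⁻¹⁹·782/3.322×10⁻²⁷) ≈ 2.746×10⁵ m/s.
In the field: r = mv/(|q|B) = (3.322×10⁻²⁷)(2.746×10⁵)/((1.602×10⁻¹⁹)(0.0934)) ≈ 0.0610 m.

r ≈ 0.0610 m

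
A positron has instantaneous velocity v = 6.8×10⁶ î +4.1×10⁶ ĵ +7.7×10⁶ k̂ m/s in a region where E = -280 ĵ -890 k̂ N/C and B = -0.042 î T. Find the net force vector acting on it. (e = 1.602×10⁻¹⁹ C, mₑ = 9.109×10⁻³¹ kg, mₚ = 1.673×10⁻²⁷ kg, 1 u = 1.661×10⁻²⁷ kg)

F ≈ (0, -5.19×10⁻¹⁴, 2.74×10⁻¹⁴) N

v×B = (0, -3.23×10⁵, 1.72×10⁵) N/C.
E + v×B = (0, -3.24×10⁵, 1.71×10⁵) N/C.
F = q(E + v×B) = (1.602×10⁻¹⁹ C)·(0, -3.24×10⁵, 1.71×10⁵) = (0, -5.19×10⁻¹⁴, 2.74×10⁻¹⁴) N.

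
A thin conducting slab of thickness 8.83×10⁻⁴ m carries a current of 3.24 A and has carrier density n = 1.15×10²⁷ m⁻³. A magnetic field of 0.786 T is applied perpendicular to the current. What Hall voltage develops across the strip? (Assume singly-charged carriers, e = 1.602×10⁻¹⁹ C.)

V_H = IB/(n e t).
V_H = (3.24)(0.786)/((1.15×10²⁷)(1.602×10⁻¹⁹)(8.83×10⁻⁴)) ≈ 1.57×10⁻⁵ V.

V_H ≈ 1.57×10⁻⁵ V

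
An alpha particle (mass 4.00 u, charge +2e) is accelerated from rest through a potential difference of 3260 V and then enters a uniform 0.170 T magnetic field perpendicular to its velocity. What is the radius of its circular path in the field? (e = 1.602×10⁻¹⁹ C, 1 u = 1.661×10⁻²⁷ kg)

Acceleration: |q|V = ½mv² ⇒ v = √(2|q|V/m) = √(2·3.204×10⁻¹⁹·3260/6.644×10⁻²⁷) ≈ 5.607×10⁵ m/s.
In the field: r = mv/(|q|B) = (6.644×10⁻²⁷)(5.607×10⁵)/((3.204×10⁻¹⁹)(0.170)) ≈ 0.0684 m.

r ≈ 0.0684 m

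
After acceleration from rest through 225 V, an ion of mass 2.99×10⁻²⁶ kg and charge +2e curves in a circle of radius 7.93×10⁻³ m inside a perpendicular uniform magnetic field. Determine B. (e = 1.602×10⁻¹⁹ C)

v = √(2|q|V/m) = √(2·3.204×10⁻¹⁹·225/2.99×10⁻²⁶) ≈ 6.944×10⁴ m/s.
B = mv/(|q|r) = (2.99×10⁻²⁶)(6.944×10⁴)/((3.204×10⁻¹⁹)(7.93×10⁻³)) ≈ 0.817 T.

B ≈ 0.817 T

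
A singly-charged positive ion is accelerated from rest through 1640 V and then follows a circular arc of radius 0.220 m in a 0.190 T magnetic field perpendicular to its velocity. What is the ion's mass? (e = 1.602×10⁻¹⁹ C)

Combine |q|V = ½mv² and r = mv/(|q|B): eliminate v to get m = qB²r²/(2V).
m = (1.602×10⁻¹⁹)(0.190)²(0.220)²/(2·1640) ≈ 8.53×10⁻²⁶ kg.

m ≈ 8.53×10⁻²⁶ kg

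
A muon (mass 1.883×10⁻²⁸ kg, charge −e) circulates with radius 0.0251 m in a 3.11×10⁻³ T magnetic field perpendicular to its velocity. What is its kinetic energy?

v = |q|Br/m, then KE = ½mv² = (qBr)²/(2m).
v = (1.602×10⁻¹⁹)(3.11×10⁻³)(0.0251)/1.883×10⁻²⁸ ≈ 6.641×10⁴ m/s.
KE = ½(1.883×10⁻²⁸)(6.641×10⁴)² ≈ 4.15×10⁻¹⁹ J.

KE ≈ 4.15×10⁻¹⁹ J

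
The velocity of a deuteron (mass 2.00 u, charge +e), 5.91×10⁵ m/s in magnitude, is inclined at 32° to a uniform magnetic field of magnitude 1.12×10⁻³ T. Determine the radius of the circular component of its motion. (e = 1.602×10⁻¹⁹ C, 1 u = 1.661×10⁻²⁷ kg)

r ≈ 5.80 m

v⊥ = v sinθ = 5.91×10⁵·sin32° ≈ 3.132×10⁵ m/s.
r = m v⊥/(|q|B) = (3.322×10⁻²⁷)(3.132×10⁵)/((1.602×10⁻¹⁹)(1.12×10⁻³)) ≈ 5.80 m.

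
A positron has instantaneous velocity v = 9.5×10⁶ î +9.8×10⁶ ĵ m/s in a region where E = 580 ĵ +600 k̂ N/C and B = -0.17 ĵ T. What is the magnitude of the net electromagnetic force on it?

|F| ≈ 2.59×10⁻¹³ N

v×B = (0, 0, -1.62×10⁶) N/C.
E + v×B = (0, 580, -1.61×10⁶) N/C.
F = q(E + v×B) = (1.602×10⁻¹⁹ C)·(0, 580, -1.61×10⁶) = (0, 9.29×10⁻¹⁷, -2.59×10⁻¹³) N.
|F| = 2.59×10⁻¹³ N.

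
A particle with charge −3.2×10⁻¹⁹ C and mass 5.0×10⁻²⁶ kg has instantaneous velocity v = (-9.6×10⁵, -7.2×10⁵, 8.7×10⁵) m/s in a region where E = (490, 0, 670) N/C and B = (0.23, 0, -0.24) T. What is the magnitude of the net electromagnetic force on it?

v×B = (1.73×10⁵, -3.03×10⁴, 1.66×10⁵) N/C.
E + v×B = (1.73×10⁵, -3.03×10⁴, 1.66×10⁵) N/C.
F = q(E + v×B) = (−3.2×10⁻¹⁹ C)·(1.73×10⁵, -3.03×10⁴, 1.66×10⁵) = (-5.55×10⁻¹⁴, 9.70×10⁻¹⁵, -5.32×10⁻¹⁴) N.
|F| = 7.75×10⁻¹⁴ N.

|F| ≈ 7.75×10⁻¹⁴ N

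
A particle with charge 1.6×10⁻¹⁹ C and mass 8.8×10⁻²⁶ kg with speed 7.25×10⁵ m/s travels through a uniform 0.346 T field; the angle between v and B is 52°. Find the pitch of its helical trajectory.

p ≈ 4.46 m

v∥ = v cosθ = 7.25×10⁵·cos52° ≈ 4.464×10⁵ m/s.
T = 2πm/(|q|B) = 2π(8.8×10⁻²⁶)/((1.6×10⁻¹⁹)(0.346)) ≈ 9.988×10⁻⁶ s.
pitch = v∥ T = (4.464×10⁵)(9.988×10⁻⁶) ≈ 4.46 m.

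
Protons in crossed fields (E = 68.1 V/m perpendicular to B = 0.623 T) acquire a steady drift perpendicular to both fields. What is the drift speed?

The steady drift has the magnetic force balancing the electric force, so v_d = E/B.
v_d = 68.1/0.623 = 109 m/s.

v_d ≈ 109 m/s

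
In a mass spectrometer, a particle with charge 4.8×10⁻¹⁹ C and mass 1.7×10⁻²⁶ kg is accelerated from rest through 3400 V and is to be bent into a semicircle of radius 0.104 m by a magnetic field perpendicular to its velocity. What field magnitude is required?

v = √(2|q|V/m) = √(2·4.8×10⁻¹⁹·3400/1.7×10⁻²⁶) ≈ 4.382×10⁵ m/s.
B = mv/(|q|r) = (1.7×10⁻²⁶)(4.382×10⁵)/((4.8×10⁻¹⁹)(0.104)) ≈ 0.149 T.

B ≈ 0.149 T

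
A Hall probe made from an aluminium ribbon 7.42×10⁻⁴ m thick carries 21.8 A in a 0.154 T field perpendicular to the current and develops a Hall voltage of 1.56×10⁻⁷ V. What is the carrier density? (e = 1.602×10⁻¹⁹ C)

n ≈ 1.81×10²⁹ m⁻³

From V_H = IB/(n e t), n = IB/(V_H e t).
n = (21.8)(0.154)/((1.56×10⁻⁷)(1.602×10⁻¹⁹)(7.42×10⁻⁴)) ≈ 1.81×10²⁹ m⁻³.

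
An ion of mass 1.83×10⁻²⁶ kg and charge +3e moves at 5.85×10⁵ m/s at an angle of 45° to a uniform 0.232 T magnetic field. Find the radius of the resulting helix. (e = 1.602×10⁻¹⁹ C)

v⊥ = v sinθ = 5.85×10⁵·sin45° ≈ 4.137×10⁵ m/s.
r = m v⊥/(|q|B) = (1.83×10⁻²⁶)(4.137×10⁵)/((4.806×10⁻¹⁹)(0.232)) ≈ 0.0679 m.

r ≈ 0.0679 m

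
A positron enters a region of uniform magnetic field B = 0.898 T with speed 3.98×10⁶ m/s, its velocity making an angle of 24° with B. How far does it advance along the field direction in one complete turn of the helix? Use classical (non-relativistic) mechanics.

v∥ = v cosθ = 3.98×10⁶·cos24° ≈ 3.636×10⁶ m/s.
T = 2πm/(|q|B) = 2π(9.109×10⁻³¹)/((1.602×10⁻¹⁹)(0.898)) ≈ 3.978×10⁻¹¹ s.
pitch = v∥ T = (3.636×10⁶)(3.978×10⁻¹¹) ≈ 1.45×10⁻⁴ m.

p ≈ 1.45×10⁻⁴ m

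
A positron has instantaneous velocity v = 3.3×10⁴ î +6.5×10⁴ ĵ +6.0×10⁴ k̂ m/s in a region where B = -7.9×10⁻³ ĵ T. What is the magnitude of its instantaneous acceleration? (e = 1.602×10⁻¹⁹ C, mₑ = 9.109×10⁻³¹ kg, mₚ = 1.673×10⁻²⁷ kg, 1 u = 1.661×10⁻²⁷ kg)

|a| ≈ 9.51×10¹³ m/s²

v×B = (474, 0, -261) N/C.
F = q v×B = (1.602×10⁻¹⁹ C)·(474, 0, -261) = (7.59×10⁻¹⁷, 0, -4.18×10⁻¹⁷) N.
|a| = |F|/m = 8.666×10⁻¹⁷/9.109×10⁻³¹ ≈ 9.51×10¹³ m/s².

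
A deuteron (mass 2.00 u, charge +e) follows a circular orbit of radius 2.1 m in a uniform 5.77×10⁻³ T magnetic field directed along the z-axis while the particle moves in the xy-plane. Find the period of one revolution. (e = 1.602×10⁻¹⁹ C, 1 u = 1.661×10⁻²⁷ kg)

T ≈ 2.26×10⁻⁵ s

The cyclotron period depends only on m, q, B: T = 2πm/(|q|B).
T = 2π(3.322×10⁻²⁷)/((1.602×10⁻¹⁹)(5.77×10⁻³)) ≈ 2.26×10⁻⁵ s.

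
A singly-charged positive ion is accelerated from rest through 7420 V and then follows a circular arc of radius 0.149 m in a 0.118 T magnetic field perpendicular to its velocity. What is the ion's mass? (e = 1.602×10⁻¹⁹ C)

m ≈ 3.34×10⁻²⁷ kg

Combine |q|V = ½mv² and r = mv/(|q|B): eliminate v to get m = qB²r²/(2V).
m = (1.602×10⁻¹⁹)(0.118)²(0.149)²/(2·7420) ≈ 3.34×10⁻²⁷ kg.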